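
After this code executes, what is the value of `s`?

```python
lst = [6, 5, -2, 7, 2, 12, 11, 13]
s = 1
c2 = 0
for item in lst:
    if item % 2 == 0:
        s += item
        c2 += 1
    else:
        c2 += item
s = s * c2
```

760

item=6: even, s = 1+6 = 7; c2=1
item=5: not even; c2=6
item=-2: even, s = 7+(-2) = 5; c2=7
item=7: not even; c2=14
item=2: even, s = 5+2 = 7; c2=15
item=12: even, s = 7+12 = 19; c2=16
item=11: not even; c2=27
item=13: not even; c2=40
s*c2 = 19*40 = 760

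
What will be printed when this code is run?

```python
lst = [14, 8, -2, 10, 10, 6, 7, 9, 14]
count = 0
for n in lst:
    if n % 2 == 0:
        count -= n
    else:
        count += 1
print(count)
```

-58

n=14: even, count = 0-14 = -14
n=8: even, count = (-14)-8 = -22
n=-2: even, count = (-22)-(-2) = -20
n=10: even, count = (-20)-10 = -30
n=10: even, count = (-30)-10 = -40
n=6: even, count = (-40)-6 = -46
n=7: not even, count = (-46)+1 = -45
n=9: not even, count = (-45)+1 = -44
n=14: even, count = (-44)-14 = -58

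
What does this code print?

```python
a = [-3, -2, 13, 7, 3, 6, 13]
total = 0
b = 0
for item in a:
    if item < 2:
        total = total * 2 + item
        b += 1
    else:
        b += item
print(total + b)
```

item=-3: <2, total = 0*2+(-3) = -3; b=1
item=-2: <2, total = (-3)*2+(-2) = -8; b=2
item=13: not <2; b=15
item=7: not <2; b=22
item=3: not <2; b=25
item=6: not <2; b=31
item=13: not <2; b=44
total+b = (-8)+44 = 36

36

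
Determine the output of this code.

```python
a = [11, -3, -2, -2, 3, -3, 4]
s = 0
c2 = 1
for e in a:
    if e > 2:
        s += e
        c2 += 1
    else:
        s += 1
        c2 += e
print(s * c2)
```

e=11: >2, s = 0+11 = 11; c2=2
e=-3: not >2, s = 11+1 = 12; c2=-1
e=-2: not >2, s = 12+1 = 13; c2=-3
e=-2: not >2, s = 13+1 = 14; c2=-5
e=3: >2, s = 14+3 = 17; c2=-4
e=-3: not >2, s = 17+1 = 18; c2=-7
e=4: >2, s = 18+4 = 22; c2=-6
s*c2 = 22*(-6) = -132

-132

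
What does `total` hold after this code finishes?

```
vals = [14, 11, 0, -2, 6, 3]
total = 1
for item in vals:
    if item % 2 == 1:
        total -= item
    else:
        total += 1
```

-9

item=14: not odd, total = 1+1 = 2
item=11: odd, total = 2-11 = -9
item=0: not odd, total = (-9)+1 = -8
item=-2: not odd, total = (-8)+1 = -7
item=6: not odd, total = (-7)+1 = -6
item=3: odd, total = (-6)-3 = -9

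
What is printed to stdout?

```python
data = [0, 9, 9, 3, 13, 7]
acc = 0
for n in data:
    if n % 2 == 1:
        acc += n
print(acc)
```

n=0: not odd
n=9: odd, acc = 0+9 = 9
n=9: odd, acc = 9+9 = 18
n=3: odd, acc = 18+3 = 21
n=13: odd, acc = 21+13 = 34
n=7: odd, acc = 34+7 = 41

41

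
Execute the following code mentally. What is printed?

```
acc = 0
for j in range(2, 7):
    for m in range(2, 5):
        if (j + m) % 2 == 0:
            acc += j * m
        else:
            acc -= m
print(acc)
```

j=2,m=2: even sum, acc = 0+4 = 4
j=2,m=3: odd sum, acc = 4-3 = 1
j=2,m=4: even sum, acc = 1+8 = 9
j=3,m=2: odd sum, acc = 9-2 = 7
j=3,m=3: even sum, acc = 7+9 = 16
j=3,m=4: odd sum, acc = 16-4 = 12
j=4,m=2: even sum, acc = 12+8 = 20
j=4,m=3: odd sum, acc = 20-3 = 17
j=4,m=4: even sum, acc = 17+16 = 33
j=5,m=2: odd sum, acc = 33-2 = 31
j=5,m=3: even sum, acc = 31+15 = 46
j=5,m=4: odd sum, acc = 46-4 = 42
j=6,m=2: even sum, acc = 42+12 = 54
j=6,m=3: odd sum, acc = 54-3 = 51
j=6,m=4: even sum, acc = 51+24 = 75

75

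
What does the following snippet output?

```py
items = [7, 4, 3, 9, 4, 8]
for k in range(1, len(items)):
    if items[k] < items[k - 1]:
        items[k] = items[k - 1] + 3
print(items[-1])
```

k=1: 4<7, items[1] = 7+3 = 10 → [7, 10, 3, 9, 4, 8]
k=2: 3<10, items[2] = 10+3 = 13 → [7, 10, 13, 9, 4, 8]
k=3: 9<13, items[3] = 13+3 = 16 → [7, 10, 13, 16, 4, 8]
k=4: 4<16, items[4] = 16+3 = 19 → [7, 10, 13, 16, 19, 8]
k=5: 8<19, items[5] = 19+3 = 22 → [7, 10, 13, 16, 19, 22]

22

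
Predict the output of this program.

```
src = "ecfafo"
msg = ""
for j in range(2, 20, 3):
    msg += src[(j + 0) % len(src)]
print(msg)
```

fofofo

j=2: add src[2]='f' → 'f'
j=5: add src[5]='o' → 'fo'
j=8: add src[2]='f' → 'fof'
j=11: add src[5]='o' → 'fofo'
j=14: add src[2]='f' → 'fofof'
j=17: add src[5]='o' → 'fofofo'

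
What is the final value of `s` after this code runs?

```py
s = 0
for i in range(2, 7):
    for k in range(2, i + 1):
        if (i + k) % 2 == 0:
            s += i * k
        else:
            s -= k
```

130

i=2,k=2: even sum, s = 0+4 = 4
i=3,k=2: odd sum, s = 4-2 = 2
i=3,k=3: even sum, s = 2+9 = 11
i=4,k=2: even sum, s = 11+8 = 19
i=4,k=3: odd sum, s = 19-3 = 16
i=4,k=4: even sum, s = 16+16 = 32
i=5,k=2: odd sum, s = 32-2 = 30
i=5,k=3: even sum, s = 30+15 = 45
i=5,k=4: odd sum, s = 45-4 = 41
i=5,k=5: even sum, s = 41+25 = 66
i=6,k=2: even sum, s = 66+12 = 78
i=6,k=3: odd sum, s = 78-3 = 75
i=6,k=4: even sum, s = 75+24 = 99
i=6,k=5: odd sum, s = 99-5 = 94
i=6,k=6: even sum, s = 94+36 = 130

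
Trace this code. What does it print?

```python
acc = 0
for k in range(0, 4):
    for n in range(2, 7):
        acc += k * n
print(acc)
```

k=0,n=2: acc = 0+0 = 0
k=0,n=3: acc = 0+0 = 0
k=0,n=4: acc = 0+0 = 0
k=0,n=5: acc = 0+0 = 0
k=0,n=6: acc = 0+0 = 0
k=1,n=2: acc = 0+2 = 2
k=1,n=3: acc = 2+3 = 5
k=1,n=4: acc = 5+4 = 9
k=1,n=5: acc = 9+5 = 14
k=1,n=6: acc = 14+6 = 20
k=2,n=2: acc = 20+4 = 24
k=2,n=3: acc = 24+6 = 30
k=2,n=4: acc = 30+8 = 38
k=2,n=5: acc = 38+10 = 48
k=2,n=6: acc = 48+12 = 60
k=3,n=2: acc = 60+6 = 66
k=3,n=3: acc = 66+9 = 75
k=3,n=4: acc = 75+12 = 87
k=3,n=5: acc = 87+15 = 102
k=3,n=6: acc = 102+18 = 120

120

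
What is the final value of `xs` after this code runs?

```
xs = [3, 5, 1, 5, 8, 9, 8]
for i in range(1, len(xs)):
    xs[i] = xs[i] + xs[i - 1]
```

[3, 8, 9, 14, 22, 31, 39]

i=1: xs[1] = 5+3 = 8 → [3, 8, 1, 5, 8, 9, 8]
i=2: xs[2] = 1+8 = 9 → [3, 8, 9, 5, 8, 9, 8]
i=3: xs[3] = 5+9 = 14 → [3, 8, 9, 14, 8, 9, 8]
i=4: xs[4] = 8+14 = 22 → [3, 8, 9, 14, 22, 9, 8]
i=5: xs[5] = 9+22 = 31 → [3, 8, 9, 14, 22, 31, 8]
i=6: xs[6] = 8+31 = 39 → [3, 8, 9, 14, 22, 31, 39]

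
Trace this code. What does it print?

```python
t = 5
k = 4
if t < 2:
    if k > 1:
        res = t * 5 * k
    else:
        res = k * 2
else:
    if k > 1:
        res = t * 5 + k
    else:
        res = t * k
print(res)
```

29

t=5, k=4
t < 2 is False; k > 1 is True
→ res = t * 5 + k = 29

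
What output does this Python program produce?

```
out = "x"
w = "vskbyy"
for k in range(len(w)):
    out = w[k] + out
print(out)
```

k=0: prepend 'v' → 'vx'
k=1: prepend 's' → 'svx'
k=2: prepend 'k' → 'ksvx'
k=3: prepend 'b' → 'bksvx'
k=4: prepend 'y' → 'ybksvx'
k=5: prepend 'y' → 'yybksvx'

yybksvx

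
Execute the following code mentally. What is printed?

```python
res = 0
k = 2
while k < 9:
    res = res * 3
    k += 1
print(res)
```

k=2: res = 0*3 = 0
k=3: res = 0*3 = 0
k=4: res = 0*3 = 0
k=5: res = 0*3 = 0
k=6: res = 0*3 = 0
k=7: res = 0*3 = 0
k=8: res = 0*3 = 0

0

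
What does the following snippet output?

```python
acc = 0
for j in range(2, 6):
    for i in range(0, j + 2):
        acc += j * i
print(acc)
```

j=2,i=0: acc = 0+0 = 0
j=2,i=1: acc = 0+2 = 2
j=2,i=2: acc = 2+4 = 6
j=2,i=3: acc = 6+6 = 12
j=3,i=0: acc = 12+0 = 12
j=3,i=1: acc = 12+3 = 15
j=3,i=2: acc = 15+6 = 21
j=3,i=3: acc = 21+9 = 30
j=3,i=4: acc = 30+12 = 42
j=4,i=0: acc = 42+0 = 42
j=4,i=1: acc = 42+4 = 46
j=4,i=2: acc = 46+8 = 54
j=4,i=3: acc = 54+12 = 66
j=4,i=4: acc = 66+16 = 82
j=4,i=5: acc = 82+20 = 102
j=5,i=0: acc = 102+0 = 102
j=5,i=1: acc = 102+5 = 107
j=5,i=2: acc = 107+10 = 117
j=5,i=3: acc = 117+15 = 132
j=5,i=4: acc = 132+20 = 152
j=5,i=5: acc = 152+25 = 177
j=5,i=6: acc = 177+30 = 207

207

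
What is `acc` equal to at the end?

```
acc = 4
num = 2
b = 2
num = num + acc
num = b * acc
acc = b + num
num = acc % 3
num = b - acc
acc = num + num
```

-16

num = 2+4 = 6
num = 2*4 = 8
acc = 2+8 = 10
num = 10%3 = 1
num = 2-10 = -8
acc = (-8)+(-8) = -16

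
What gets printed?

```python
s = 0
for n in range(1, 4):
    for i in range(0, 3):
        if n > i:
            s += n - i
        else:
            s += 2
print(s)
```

16

n=1,i=0: 1>0, s = 0+1 = 1
n=1,i=1: not 1>1, s = 1+2 = 3
n=1,i=2: not 1>2, s = 3+2 = 5
n=2,i=0: 2>0, s = 5+2 = 7
n=2,i=1: 2>1, s = 7+1 = 8
n=2,i=2: not 2>2, s = 8+2 = 10
n=3,i=0: 3>0, s = 10+3 = 13
n=3,i=1: 3>1, s = 13+2 = 15
n=3,i=2: 3>2, s = 15+1 = 16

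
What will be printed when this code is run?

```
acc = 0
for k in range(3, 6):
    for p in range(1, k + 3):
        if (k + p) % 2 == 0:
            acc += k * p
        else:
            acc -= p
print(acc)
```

k=3,p=1: even sum, acc = 0+3 = 3
k=3,p=2: odd sum, acc = 3-2 = 1
k=3,p=3: even sum, acc = 1+9 = 10
k=3,p=4: odd sum, acc = 10-4 = 6
k=3,p=5: even sum, acc = 6+15 = 21
k=4,p=1: odd sum, acc = 21-1 = 20
k=4,p=2: even sum, acc = 20+8 = 28
k=4,p=3: odd sum, acc = 28-3 = 25
k=4,p=4: even sum, acc = 25+16 = 41
k=4,p=5: odd sum, acc = 41-5 = 36
k=4,p=6: even sum, acc = 36+24 = 60
k=5,p=1: even sum, acc = 60+5 = 65
k=5,p=2: odd sum, acc = 65-2 = 63
k=5,p=3: even sum, acc = 63+15 = 78
k=5,p=4: odd sum, acc = 78-4 = 74
k=5,p=5: even sum, acc = 74+25 = 99
k=5,p=6: odd sum, acc = 99-6 = 93
k=5,p=7: even sum, acc = 93+35 = 128

128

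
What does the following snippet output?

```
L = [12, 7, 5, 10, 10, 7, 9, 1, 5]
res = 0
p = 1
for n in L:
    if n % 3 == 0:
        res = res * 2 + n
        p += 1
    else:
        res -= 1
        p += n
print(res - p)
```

-27

n=12: %3==0, res = 0*2+12 = 12; p=2
n=7: not %3==0, res = 12-1 = 11; p=9
n=5: not %3==0, res = 11-1 = 10; p=14
n=10: not %3==0, res = 10-1 = 9; p=24
n=10: not %3==0, res = 9-1 = 8; p=34
n=7: not %3==0, res = 8-1 = 7; p=41
n=9: %3==0, res = 7*2+9 = 23; p=42
n=1: not %3==0, res = 23-1 = 22; p=43
n=5: not %3==0, res = 22-1 = 21; p=48
res-p = 21-48 = -27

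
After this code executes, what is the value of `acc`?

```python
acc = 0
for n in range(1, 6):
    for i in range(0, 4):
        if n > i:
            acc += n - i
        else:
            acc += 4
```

n=1,i=0: 1>0, acc = 0+1 = 1
n=1,i=1: not 1>1, acc = 1+4 = 5
n=1,i=2: not 1>2, acc = 5+4 = 9
n=1,i=3: not 1>3, acc = 9+4 = 13
n=2,i=0: 2>0, acc = 13+2 = 15
n=2,i=1: 2>1, acc = 15+1 = 16
n=2,i=2: not 2>2, acc = 16+4 = 20
n=2,i=3: not 2>3, acc = 20+4 = 24
n=3,i=0: 3>0, acc = 24+3 = 27
n=3,i=1: 3>1, acc = 27+2 = 29
n=3,i=2: 3>2, acc = 29+1 = 30
n=3,i=3: not 3>3, acc = 30+4 = 34
n=4,i=0: 4>0, acc = 34+4 = 38
n=4,i=1: 4>1, acc = 38+3 = 41
n=4,i=2: 4>2, acc = 41+2 = 43
n=4,i=3: 4>3, acc = 43+1 = 44
n=5,i=0: 5>0, acc = 44+5 = 49
n=5,i=1: 5>1, acc = 49+4 = 53
n=5,i=2: 5>2, acc = 53+3 = 56
n=5,i=3: 5>3, acc = 56+2 = 58

58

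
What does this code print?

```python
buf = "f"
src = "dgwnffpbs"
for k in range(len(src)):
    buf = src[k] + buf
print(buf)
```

k=0: prepend 'd' → 'df'
k=1: prepend 'g' → 'gdf'
k=2: prepend 'w' → 'wgdf'
k=3: prepend 'n' → 'nwgdf'
k=4: prepend 'f' → 'fnwgdf'
k=5: prepend 'f' → 'ffnwgdf'
k=6: prepend 'p' → 'pffnwgdf'
k=7: prepend 'b' → 'bpffnwgdf'
k=8: prepend 's' → 'sbpffnwgdf'

sbpffnwgdf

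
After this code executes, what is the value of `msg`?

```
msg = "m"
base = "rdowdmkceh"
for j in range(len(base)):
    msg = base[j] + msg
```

j=0: prepend 'r' → 'rm'
j=1: prepend 'd' → 'drm'
j=2: prepend 'o' → 'odrm'
j=3: prepend 'w' → 'wodrm'
j=4: prepend 'd' → 'dwodrm'
j=5: prepend 'm' → 'mdwodrm'
j=6: prepend 'k' → 'kmdwodrm'
j=7: prepend 'c' → 'ckmdwodrm'
j=8: prepend 'e' → 'eckmdwodrm'
j=9: prepend 'h' → 'heckmdwodrm'

'heckmdwodrm'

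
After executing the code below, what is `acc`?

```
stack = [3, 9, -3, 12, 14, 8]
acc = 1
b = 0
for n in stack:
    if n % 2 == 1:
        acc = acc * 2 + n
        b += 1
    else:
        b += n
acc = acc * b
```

n=3: odd, acc = 1*2+3 = 5; b=1
n=9: odd, acc = 5*2+9 = 19; b=2
n=-3: odd, acc = 19*2+(-3) = 35; b=3
n=12: not odd; b=15
n=14: not odd; b=29
n=8: not odd; b=37
acc*b = 35*37 = 1295

1295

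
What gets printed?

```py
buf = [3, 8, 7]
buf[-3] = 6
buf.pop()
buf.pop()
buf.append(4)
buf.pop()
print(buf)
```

buf[-3] = 6 → [6, 8, 7]
pop() removes 7 → [6, 8]
pop() removes 8 → [6]
append 4 → [6, 4]
pop() removes 4 → [6]

[6]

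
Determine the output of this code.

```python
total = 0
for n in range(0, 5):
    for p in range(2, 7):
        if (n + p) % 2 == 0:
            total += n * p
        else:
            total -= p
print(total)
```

n=0,p=2: even sum, total = 0+0 = 0
n=0,p=3: odd sum, total = 0-3 = -3
n=0,p=4: even sum, total = (-3)+0 = -3
n=0,p=5: odd sum, total = (-3)-5 = -8
n=0,p=6: even sum, total = (-8)+0 = -8
n=1,p=2: odd sum, total = (-8)-2 = -10
n=1,p=3: even sum, total = (-10)+3 = -7
n=1,p=4: odd sum, total = (-7)-4 = -11
n=1,p=5: even sum, total = (-11)+5 = -6
n=1,p=6: odd sum, total = (-6)-6 = -12
n=2,p=2: even sum, total = (-12)+4 = -8
n=2,p=3: odd sum, total = (-8)-3 = -11
n=2,p=4: even sum, total = (-11)+8 = -3
n=2,p=5: odd sum, total = (-3)-5 = -8
n=2,p=6: even sum, total = (-8)+12 = 4
n=3,p=2: odd sum, total = 4-2 = 2
n=3,p=3: even sum, total = 2+9 = 11
n=3,p=4: odd sum, total = 11-4 = 7
n=3,p=5: even sum, total = 7+15 = 22
n=3,p=6: odd sum, total = 22-6 = 16
n=4,p=2: even sum, total = 16+8 = 24
n=4,p=3: odd sum, total = 24-3 = 21
n=4,p=4: even sum, total = 21+16 = 37
n=4,p=5: odd sum, total = 37-5 = 32
n=4,p=6: even sum, total = 32+24 = 56

56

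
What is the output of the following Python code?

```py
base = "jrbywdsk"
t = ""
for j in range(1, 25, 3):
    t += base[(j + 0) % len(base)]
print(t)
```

rwkbdjys

j=1: add base[1]='r' → 'r'
j=4: add base[4]='w' → 'rw'
j=7: add base[7]='k' → 'rwk'
j=10: add base[2]='b' → 'rwkb'
j=13: add base[5]='d' → 'rwkbd'
j=16: add base[0]='j' → 'rwkbdj'
j=19: add base[3]='y' → 'rwkbdjy'
j=22: add base[6]='s' → 'rwkbdjys'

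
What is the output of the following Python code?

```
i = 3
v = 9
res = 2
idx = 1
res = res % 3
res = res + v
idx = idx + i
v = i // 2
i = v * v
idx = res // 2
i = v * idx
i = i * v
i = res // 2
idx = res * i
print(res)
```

res = 2%3 = 2
res = 2+9 = 11
idx = 1+3 = 4
v = 3//2 = 1
i = 1*1 = 1
idx = 11//2 = 5
i = 1*5 = 5
i = 5*1 = 5
i = 11//2 = 5
idx = 11*5 = 55

11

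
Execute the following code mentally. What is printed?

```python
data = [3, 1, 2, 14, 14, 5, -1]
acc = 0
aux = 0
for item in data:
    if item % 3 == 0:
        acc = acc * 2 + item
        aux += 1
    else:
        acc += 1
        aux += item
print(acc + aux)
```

item=3: %3==0, acc = 0*2+3 = 3; aux=1
item=1: not %3==0, acc = 3+1 = 4; aux=2
item=2: not %3==0, acc = 4+1 = 5; aux=4
item=14: not %3==0, acc = 5+1 = 6; aux=18
item=14: not %3==0, acc = 6+1 = 7; aux=32
item=5: not %3==0, acc = 7+1 = 8; aux=37
item=-1: not %3==0, acc = 8+1 = 9; aux=36
acc+aux = 9+36 = 45

45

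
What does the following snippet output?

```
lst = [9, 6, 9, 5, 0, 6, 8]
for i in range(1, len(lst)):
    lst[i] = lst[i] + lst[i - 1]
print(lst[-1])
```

43

i=1: lst[1] = 6+9 = 15 → [9, 15, 9, 5, 0, 6, 8]
i=2: lst[2] = 9+15 = 24 → [9, 15, 24, 5, 0, 6, 8]
i=3: lst[3] = 5+24 = 29 → [9, 15, 24, 29, 0, 6, 8]
i=4: lst[4] = 0+29 = 29 → [9, 15, 24, 29, 29, 6, 8]
i=5: lst[5] = 6+29 = 35 → [9, 15, 24, 29, 29, 35, 8]
i=6: lst[6] = 8+35 = 43 → [9, 15, 24, 29, 29, 35, 43]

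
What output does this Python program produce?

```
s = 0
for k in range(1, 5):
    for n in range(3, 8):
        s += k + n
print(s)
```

k=1,n=3: s = 0+4 = 4
k=1,n=4: s = 4+5 = 9
k=1,n=5: s = 9+6 = 15
k=1,n=6: s = 15+7 = 22
k=1,n=7: s = 22+8 = 30
k=2,n=3: s = 30+5 = 35
k=2,n=4: s = 35+6 = 41
k=2,n=5: s = 41+7 = 48
k=2,n=6: s = 48+8 = 56
k=2,n=7: s = 56+9 = 65
k=3,n=3: s = 65+6 = 71
k=3,n=4: s = 71+7 = 78
k=3,n=5: s = 78+8 = 86
k=3,n=6: s = 86+9 = 95
k=3,n=7: s = 95+10 = 105
k=4,n=3: s = 105+7 = 112
k=4,n=4: s = 112+8 = 120
k=4,n=5: s = 120+9 = 129
k=4,n=6: s = 129+10 = 139
k=4,n=7: s = 139+11 = 150

150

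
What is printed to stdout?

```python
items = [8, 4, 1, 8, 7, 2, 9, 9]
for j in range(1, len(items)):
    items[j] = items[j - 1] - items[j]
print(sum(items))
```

j=1: items[1] = 8-4 = 4 → [8, 4, 1, 8, 7, 2, 9, 9]
j=2: items[2] = 4-1 = 3 → [8, 4, 3, 8, 7, 2, 9, 9]
j=3: items[3] = 3-8 = -5 → [8, 4, 3, -5, 7, 2, 9, 9]
j=4: items[4] = (-5)-7 = -12 → [8, 4, 3, -5, -12, 2, 9, 9]
j=5: items[5] = (-12)-2 = -14 → [8, 4, 3, -5, -12, -14, 9, 9]
j=6: items[6] = (-14)-9 = -23 → [8, 4, 3, -5, -12, -14, -23, 9]
j=7: items[7] = (-23)-9 = -32 → [8, 4, 3, -5, -12, -14, -23, -32]
sum = -71

-71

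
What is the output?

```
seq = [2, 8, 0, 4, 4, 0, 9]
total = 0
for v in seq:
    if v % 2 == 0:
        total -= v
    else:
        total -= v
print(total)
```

-27

v=2: even, total = 0-2 = -2
v=8: even, total = (-2)-8 = -10
v=0: even, total = (-10)-0 = -10
v=4: even, total = (-10)-4 = -14
v=4: even, total = (-14)-4 = -18
v=0: even, total = (-18)-0 = -18
v=9: not even, total = (-18)-9 = -27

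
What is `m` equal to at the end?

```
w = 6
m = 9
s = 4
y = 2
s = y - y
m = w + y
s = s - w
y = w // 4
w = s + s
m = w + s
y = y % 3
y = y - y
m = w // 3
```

-4

s = 2-2 = 0
m = 6+2 = 8
s = 0-6 = -6
y = 6//4 = 1
w = (-6)+(-6) = -12
m = (-12)+(-6) = -18
y = 1%3 = 1
y = 1-1 = 0
m = (-12)//3 = -4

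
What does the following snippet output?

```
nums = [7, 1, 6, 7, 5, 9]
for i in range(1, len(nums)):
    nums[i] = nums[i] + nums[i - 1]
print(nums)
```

i=1: nums[1] = 1+7 = 8 → [7, 8, 6, 7, 5, 9]
i=2: nums[2] = 6+8 = 14 → [7, 8, 14, 7, 5, 9]
i=3: nums[3] = 7+14 = 21 → [7, 8, 14, 21, 5, 9]
i=4: nums[4] = 5+21 = 26 → [7, 8, 14, 21, 26, 9]
i=5: nums[5] = 9+26 = 35 → [7, 8, 14, 21, 26, 35]

[7, 8, 14, 21, 26, 35]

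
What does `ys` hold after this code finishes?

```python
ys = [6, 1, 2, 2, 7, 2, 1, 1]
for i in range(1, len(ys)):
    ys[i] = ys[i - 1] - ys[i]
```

[6, 5, 3, 1, -6, -8, -9, -10]

i=1: ys[1] = 6-1 = 5 → [6, 5, 2, 2, 7, 2, 1, 1]
i=2: ys[2] = 5-2 = 3 → [6, 5, 3, 2, 7, 2, 1, 1]
i=3: ys[3] = 3-2 = 1 → [6, 5, 3, 1, 7, 2, 1, 1]
i=4: ys[4] = 1-7 = -6 → [6, 5, 3, 1, -6, 2, 1, 1]
i=5: ys[5] = (-6)-2 = -8 → [6, 5, 3, 1, -6, -8, 1, 1]
i=6: ys[6] = (-8)-1 = -9 → [6, 5, 3, 1, -6, -8, -9, 1]
i=7: ys[7] = (-9)-1 = -10 → [6, 5, 3, 1, -6, -8, -9, -10]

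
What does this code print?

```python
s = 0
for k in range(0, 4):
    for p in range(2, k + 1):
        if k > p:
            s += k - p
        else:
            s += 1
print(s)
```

3

k=2,p=2: not 2>2, s = 0+1 = 1
k=3,p=2: 3>2, s = 1+1 = 2
k=3,p=3: not 3>3, s = 2+1 = 3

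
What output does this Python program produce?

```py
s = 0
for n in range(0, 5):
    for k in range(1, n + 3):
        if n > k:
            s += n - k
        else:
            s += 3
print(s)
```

52

n=0,k=1: not 0>1, s = 0+3 = 3
n=0,k=2: not 0>2, s = 3+3 = 6
n=1,k=1: not 1>1, s = 6+3 = 9
n=1,k=2: not 1>2, s = 9+3 = 12
n=1,k=3: not 1>3, s = 12+3 = 15
n=2,k=1: 2>1, s = 15+1 = 16
n=2,k=2: not 2>2, s = 16+3 = 19
n=2,k=3: not 2>3, s = 19+3 = 22
n=2,k=4: not 2>4, s = 22+3 = 25
n=3,k=1: 3>1, s = 25+2 = 27
n=3,k=2: 3>2, s = 27+1 = 28
n=3,k=3: not 3>3, s = 28+3 = 31
n=3,k=4: not 3>4, s = 31+3 = 34
n=3,k=5: not 3>5, s = 34+3 = 37
n=4,k=1: 4>1, s = 37+3 = 40
n=4,k=2: 4>2, s = 40+2 = 42
n=4,k=3: 4>3, s = 42+1 = 43
n=4,k=4: not 4>4, s = 43+3 = 46
n=4,k=5: not 4>5, s = 46+3 = 49
n=4,k=6: not 4>6, s = 49+3 = 52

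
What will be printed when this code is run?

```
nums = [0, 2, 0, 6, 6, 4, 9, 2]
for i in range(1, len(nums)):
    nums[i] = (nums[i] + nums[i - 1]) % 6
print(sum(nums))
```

16

i=1: nums[1] = (2+0)%6 = 2 → [0, 2, 0, 6, 6, 4, 9, 2]
i=2: nums[2] = (0+2)%6 = 2 → [0, 2, 2, 6, 6, 4, 9, 2]
i=3: nums[3] = (6+2)%6 = 2 → [0, 2, 2, 2, 6, 4, 9, 2]
i=4: nums[4] = (6+2)%6 = 2 → [0, 2, 2, 2, 2, 4, 9, 2]
i=5: nums[5] = (4+2)%6 = 0 → [0, 2, 2, 2, 2, 0, 9, 2]
i=6: nums[6] = (9+0)%6 = 3 → [0, 2, 2, 2, 2, 0, 3, 2]
i=7: nums[7] = (2+3)%6 = 5 → [0, 2, 2, 2, 2, 0, 3, 5]
sum = 16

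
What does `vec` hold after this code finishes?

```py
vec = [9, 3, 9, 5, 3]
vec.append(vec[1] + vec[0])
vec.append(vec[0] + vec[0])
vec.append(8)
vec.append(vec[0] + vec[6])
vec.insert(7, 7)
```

append vec[1]+vec[0] = 3+9 = 12 → [9, 3, 9, 5, 3, 12]
append vec[0]+vec[0] = 9+9 = 18 → [9, 3, 9, 5, 3, 12, 18]
append 8 → [9, 3, 9, 5, 3, 12, 18, 8]
append vec[0]+vec[6] = 9+18 = 27 → [9, 3, 9, 5, 3, 12, 18, 8, 27]
insert 7 at 7 → [9, 3, 9, 5, 3, 12, 18, 7, 8, 27]

[9, 3, 9, 5, 3, 12, 18, 7, 8, 27]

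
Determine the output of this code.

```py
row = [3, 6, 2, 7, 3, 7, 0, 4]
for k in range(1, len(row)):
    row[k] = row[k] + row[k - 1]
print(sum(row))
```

k=1: row[1] = 6+3 = 9 → [3, 9, 2, 7, 3, 7, 0, 4]
k=2: row[2] = 2+9 = 11 → [3, 9, 11, 7, 3, 7, 0, 4]
k=3: row[3] = 7+11 = 18 → [3, 9, 11, 18, 3, 7, 0, 4]
k=4: row[4] = 3+18 = 21 → [3, 9, 11, 18, 21, 7, 0, 4]
k=5: row[5] = 7+21 = 28 → [3, 9, 11, 18, 21, 28, 0, 4]
k=6: row[6] = 0+28 = 28 → [3, 9, 11, 18, 21, 28, 28, 4]
k=7: row[7] = 4+28 = 32 → [3, 9, 11, 18, 21, 28, 28, 32]
sum = 150

150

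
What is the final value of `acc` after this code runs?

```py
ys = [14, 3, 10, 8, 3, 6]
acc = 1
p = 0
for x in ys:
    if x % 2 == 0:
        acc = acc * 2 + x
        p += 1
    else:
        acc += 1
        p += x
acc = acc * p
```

2000

x=14: even, acc = 1*2+14 = 16; p=1
x=3: not even, acc = 16+1 = 17; p=4
x=10: even, acc = 17*2+10 = 44; p=5
x=8: even, acc = 44*2+8 = 96; p=6
x=3: not even, acc = 96+1 = 97; p=9
x=6: even, acc = 97*2+6 = 200; p=10
acc*p = 200*10 = 2000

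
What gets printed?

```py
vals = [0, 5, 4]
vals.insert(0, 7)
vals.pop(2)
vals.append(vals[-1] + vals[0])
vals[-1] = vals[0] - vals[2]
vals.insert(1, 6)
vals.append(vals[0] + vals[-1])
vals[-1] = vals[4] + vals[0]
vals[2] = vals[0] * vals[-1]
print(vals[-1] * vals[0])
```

70

insert 7 at 0 → [7, 0, 5, 4]
pop(2) removes 5 → [7, 0, 4]
append vals[-1]+vals[0] = 4+7 = 11 → [7, 0, 4, 11]
vals[-1] = vals[0]-vals[2] = 7-4 = 3 → [7, 0, 4, 3]
insert 6 at 1 → [7, 6, 0, 4, 3]
append vals[0]+vals[-1] = 7+3 = 10 → [7, 6, 0, 4, 3, 10]
vals[-1] = vals[4]+vals[0] = 3+7 = 10 → [7, 6, 0, 4, 3, 10]
vals[2] = vals[0]*vals[-1] = 7*10 = 70 → [7, 6, 70, 4, 3, 10]
vals[-1]*vals[0] = 10*7 = 70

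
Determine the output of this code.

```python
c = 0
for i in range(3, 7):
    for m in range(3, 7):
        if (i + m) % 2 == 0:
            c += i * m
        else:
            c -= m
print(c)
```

128

i=3,m=3: even sum, c = 0+9 = 9
i=3,m=4: odd sum, c = 9-4 = 5
i=3,m=5: even sum, c = 5+15 = 20
i=3,m=6: odd sum, c = 20-6 = 14
i=4,m=3: odd sum, c = 14-3 = 11
i=4,m=4: even sum, c = 11+16 = 27
i=4,m=5: odd sum, c = 27-5 = 22
i=4,m=6: even sum, c = 22+24 = 46
i=5,m=3: even sum, c = 46+15 = 61
i=5,m=4: odd sum, c = 61-4 = 57
i=5,m=5: even sum, c = 57+25 = 82
i=5,m=6: odd sum, c = 82-6 = 76
i=6,m=3: odd sum, c = 76-3 = 73
i=6,m=4: even sum, c = 73+24 = 97
i=6,m=5: odd sum, c = 97-5 = 92
i=6,m=6: even sum, c = 92+36 = 128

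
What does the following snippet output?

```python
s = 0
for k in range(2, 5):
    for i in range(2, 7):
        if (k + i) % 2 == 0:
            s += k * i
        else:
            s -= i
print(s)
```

68

k=2,i=2: even sum, s = 0+4 = 4
k=2,i=3: odd sum, s = 4-3 = 1
k=2,i=4: even sum, s = 1+8 = 9
k=2,i=5: odd sum, s = 9-5 = 4
k=2,i=6: even sum, s = 4+12 = 16
k=3,i=2: odd sum, s = 16-2 = 14
k=3,i=3: even sum, s = 14+9 = 23
k=3,i=4: odd sum, s = 23-4 = 19
k=3,i=5: even sum, s = 19+15 = 34
k=3,i=6: odd sum, s = 34-6 = 28
k=4,i=2: even sum, s = 28+8 = 36
k=4,i=3: odd sum, s = 36-3 = 33
k=4,i=4: even sum, s = 33+16 = 49
k=4,i=5: odd sum, s = 49-5 = 44
k=4,i=6: even sum, s = 44+24 = 68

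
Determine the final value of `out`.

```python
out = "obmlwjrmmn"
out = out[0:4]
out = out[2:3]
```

'm'

slice [0:4] → 'obml'
slice [2:3] → 'm'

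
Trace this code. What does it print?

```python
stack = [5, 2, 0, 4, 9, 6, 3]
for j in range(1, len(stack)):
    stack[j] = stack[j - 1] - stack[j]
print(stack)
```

j=1: stack[1] = 5-2 = 3 → [5, 3, 0, 4, 9, 6, 3]
j=2: stack[2] = 3-0 = 3 → [5, 3, 3, 4, 9, 6, 3]
j=3: stack[3] = 3-4 = -1 → [5, 3, 3, -1, 9, 6, 3]
j=4: stack[4] = (-1)-9 = -10 → [5, 3, 3, -1, -10, 6, 3]
j=5: stack[5] = (-10)-6 = -16 → [5, 3, 3, -1, -10, -16, 3]
j=6: stack[6] = (-16)-3 = -19 → [5, 3, 3, -1, -10, -16, -19]

[5, 3, 3, -1, -10, -16, -19]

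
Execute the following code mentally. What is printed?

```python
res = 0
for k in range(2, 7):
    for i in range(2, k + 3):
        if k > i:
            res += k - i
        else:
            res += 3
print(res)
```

k=2,i=2: not 2>2, res = 0+3 = 3
k=2,i=3: not 2>3, res = 3+3 = 6
k=2,i=4: not 2>4, res = 6+3 = 9
k=3,i=2: 3>2, res = 9+1 = 10
k=3,i=3: not 3>3, res = 10+3 = 13
k=3,i=4: not 3>4, res = 13+3 = 16
k=3,i=5: not 3>5, res = 16+3 = 19
k=4,i=2: 4>2, res = 19+2 = 21
k=4,i=3: 4>3, res = 21+1 = 22
k=4,i=4: not 4>4, res = 22+3 = 25
k=4,i=5: not 4>5, res = 25+3 = 28
k=4,i=6: not 4>6, res = 28+3 = 31
k=5,i=2: 5>2, res = 31+3 = 34
k=5,i=3: 5>3, res = 34+2 = 36
k=5,i=4: 5>4, res = 36+1 = 37
k=5,i=5: not 5>5, res = 37+3 = 40
k=5,i=6: not 5>6, res = 40+3 = 43
k=5,i=7: not 5>7, res = 43+3 = 46
k=6,i=2: 6>2, res = 46+4 = 50
k=6,i=3: 6>3, res = 50+3 = 53
k=6,i=4: 6>4, res = 53+2 = 55
k=6,i=5: 6>5, res = 55+1 = 56
k=6,i=6: not 6>6, res = 56+3 = 59
k=6,i=7: not 6>7, res = 59+3 = 62
k=6,i=8: not 6>8, res = 62+3 = 65

65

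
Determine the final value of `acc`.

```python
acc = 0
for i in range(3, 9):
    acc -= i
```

i=3: acc = 0-3 = -3
i=4: acc = (-3)-4 = -7
i=5: acc = (-7)-5 = -12
i=6: acc = (-12)-6 = -18
i=7: acc = (-18)-7 = -25
i=8: acc = (-25)-8 = -33

-33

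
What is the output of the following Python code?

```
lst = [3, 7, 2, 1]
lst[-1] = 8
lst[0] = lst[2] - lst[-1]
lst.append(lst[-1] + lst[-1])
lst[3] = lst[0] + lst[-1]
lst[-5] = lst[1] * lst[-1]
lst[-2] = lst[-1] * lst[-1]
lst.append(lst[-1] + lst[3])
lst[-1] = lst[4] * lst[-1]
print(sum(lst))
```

4745

lst[-1] = 8 → [3, 7, 2, 8]
lst[0] = lst[2]-lst[-1] = 2-8 = -6 → [-6, 7, 2, 8]
append lst[-1]+lst[-1] = 8+8 = 16 → [-6, 7, 2, 8, 16]
lst[3] = lst[0]+lst[-1] = (-6)+16 = 10 → [-6, 7, 2, 10, 16]
lst[-5] = lst[1]*lst[-1] = 7*16 = 112 → [112, 7, 2, 10, 16]
lst[-2] = lst[-1]*lst[-1] = 16*16 = 256 → [112, 7, 2, 256, 16]
append lst[-1]+lst[3] = 16+256 = 272 → [112, 7, 2, 256, 16, 272]
lst[-1] = lst[4]*lst[-1] = 16*272 = 4352 → [112, 7, 2, 256, 16, 4352]
sum = 4745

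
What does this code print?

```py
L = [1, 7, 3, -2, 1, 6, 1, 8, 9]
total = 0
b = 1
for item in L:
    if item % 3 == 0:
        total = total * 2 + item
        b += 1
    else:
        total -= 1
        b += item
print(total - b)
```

item=1: not %3==0, total = 0-1 = -1; b=2
item=7: not %3==0, total = (-1)-1 = -2; b=9
item=3: %3==0, total = (-2)*2+3 = -1; b=10
item=-2: not %3==0, total = (-1)-1 = -2; b=8
item=1: not %3==0, total = (-2)-1 = -3; b=9
item=6: %3==0, total = (-3)*2+6 = 0; b=10
item=1: not %3==0, total = 0-1 = -1; b=11
item=8: not %3==0, total = (-1)-1 = -2; b=19
item=9: %3==0, total = (-2)*2+9 = 5; b=20
total-b = 5-20 = -15

-15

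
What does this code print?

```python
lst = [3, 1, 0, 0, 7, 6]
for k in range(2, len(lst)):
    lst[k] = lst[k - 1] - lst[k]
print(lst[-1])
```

k=2: lst[2] = 1-0 = 1 → [3, 1, 1, 0, 7, 6]
k=3: lst[3] = 1-0 = 1 → [3, 1, 1, 1, 7, 6]
k=4: lst[4] = 1-7 = -6 → [3, 1, 1, 1, -6, 6]
k=5: lst[5] = (-6)-6 = -12 → [3, 1, 1, 1, -6, -12]

-12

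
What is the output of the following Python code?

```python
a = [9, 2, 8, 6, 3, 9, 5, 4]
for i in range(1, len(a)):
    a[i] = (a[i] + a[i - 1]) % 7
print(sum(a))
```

28

i=1: a[1] = (2+9)%7 = 4 → [9, 4, 8, 6, 3, 9, 5, 4]
i=2: a[2] = (8+4)%7 = 5 → [9, 4, 5, 6, 3, 9, 5, 4]
i=3: a[3] = (6+5)%7 = 4 → [9, 4, 5, 4, 3, 9, 5, 4]
i=4: a[4] = (3+4)%7 = 0 → [9, 4, 5, 4, 0, 9, 5, 4]
i=5: a[5] = (9+0)%7 = 2 → [9, 4, 5, 4, 0, 2, 5, 4]
i=6: a[6] = (5+2)%7 = 0 → [9, 4, 5, 4, 0, 2, 0, 4]
i=7: a[7] = (4+0)%7 = 4 → [9, 4, 5, 4, 0, 2, 0, 4]
sum = 28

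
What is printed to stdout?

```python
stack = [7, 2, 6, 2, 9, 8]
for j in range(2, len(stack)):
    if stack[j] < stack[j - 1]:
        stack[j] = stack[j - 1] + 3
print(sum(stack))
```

j=2: 6>=2, unchanged → [7, 2, 6, 2, 9, 8]
j=3: 2<6, stack[3] = 6+3 = 9 → [7, 2, 6, 9, 9, 8]
j=4: 9>=9, unchanged → [7, 2, 6, 9, 9, 8]
j=5: 8<9, stack[5] = 9+3 = 12 → [7, 2, 6, 9, 9, 12]
sum = 45

45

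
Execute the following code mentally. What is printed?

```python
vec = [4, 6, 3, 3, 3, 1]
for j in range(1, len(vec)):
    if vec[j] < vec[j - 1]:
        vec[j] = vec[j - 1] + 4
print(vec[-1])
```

j=1: 6>=4, unchanged → [4, 6, 3, 3, 3, 1]
j=2: 3<6, vec[2] = 6+4 = 10 → [4, 6, 10, 3, 3, 1]
j=3: 3<10, vec[3] = 10+4 = 14 → [4, 6, 10, 14, 3, 1]
j=4: 3<14, vec[4] = 14+4 = 18 → [4, 6, 10, 14, 18, 1]
j=5: 1<18, vec[5] = 18+4 = 22 → [4, 6, 10, 14, 18, 22]

22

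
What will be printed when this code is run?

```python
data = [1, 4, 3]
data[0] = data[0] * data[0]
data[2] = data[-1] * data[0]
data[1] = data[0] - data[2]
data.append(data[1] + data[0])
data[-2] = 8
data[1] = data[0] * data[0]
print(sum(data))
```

data[0] = data[0]*data[0] = 1*1 = 1 → [1, 4, 3]
data[2] = data[-1]*data[0] = 3*1 = 3 → [1, 4, 3]
data[1] = data[0]-data[2] = 1-3 = -2 → [1, -2, 3]
append data[1]+data[0] = (-2)+1 = -1 → [1, -2, 3, -1]
data[-2] = 8 → [1, -2, 8, -1]
data[1] = data[0]*data[0] = 1*1 = 1 → [1, 1, 8, -1]
sum = 9

9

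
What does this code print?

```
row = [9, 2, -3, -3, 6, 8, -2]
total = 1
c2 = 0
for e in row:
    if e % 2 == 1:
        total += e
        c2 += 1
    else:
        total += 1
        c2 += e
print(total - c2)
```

e=9: odd, total = 1+9 = 10; c2=1
e=2: not odd, total = 10+1 = 11; c2=3
e=-3: odd, total = 11+(-3) = 8; c2=4
e=-3: odd, total = 8+(-3) = 5; c2=5
e=6: not odd, total = 5+1 = 6; c2=11
e=8: not odd, total = 6+1 = 7; c2=19
e=-2: not odd, total = 7+1 = 8; c2=17
total-c2 = 8-17 = -9

-9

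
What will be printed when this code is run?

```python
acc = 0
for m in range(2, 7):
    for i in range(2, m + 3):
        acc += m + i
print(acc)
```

215

m=2,i=2: acc = 0+4 = 4
m=2,i=3: acc = 4+5 = 9
m=2,i=4: acc = 9+6 = 15
m=3,i=2: acc = 15+5 = 20
m=3,i=3: acc = 20+6 = 26
m=3,i=4: acc = 26+7 = 33
m=3,i=5: acc = 33+8 = 41
m=4,i=2: acc = 41+6 = 47
m=4,i=3: acc = 47+7 = 54
m=4,i=4: acc = 54+8 = 62
m=4,i=5: acc = 62+9 = 71
m=4,i=6: acc = 71+10 = 81
m=5,i=2: acc = 81+7 = 88
m=5,i=3: acc = 88+8 = 96
m=5,i=4: acc = 96+9 = 105
m=5,i=5: acc = 105+10 = 115
m=5,i=6: acc = 115+11 = 126
m=5,i=7: acc = 126+12 = 138
m=6,i=2: acc = 138+8 = 146
m=6,i=3: acc = 146+9 = 155
m=6,i=4: acc = 155+10 = 165
m=6,i=5: acc = 165+11 = 176
m=6,i=6: acc = 176+12 = 188
m=6,i=7: acc = 188+13 = 201
m=6,i=8: acc = 201+14 = 215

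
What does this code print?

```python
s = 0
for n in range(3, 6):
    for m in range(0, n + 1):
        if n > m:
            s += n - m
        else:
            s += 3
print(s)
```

40

n=3,m=0: 3>0, s = 0+3 = 3
n=3,m=1: 3>1, s = 3+2 = 5
n=3,m=2: 3>2, s = 5+1 = 6
n=3,m=3: not 3>3, s = 6+3 = 9
n=4,m=0: 4>0, s = 9+4 = 13
n=4,m=1: 4>1, s = 13+3 = 16
n=4,m=2: 4>2, s = 16+2 = 18
n=4,m=3: 4>3, s = 18+1 = 19
n=4,m=4: not 4>4, s = 19+3 = 22
n=5,m=0: 5>0, s = 22+5 = 27
n=5,m=1: 5>1, s = 27+4 = 31
n=5,m=2: 5>2, s = 31+3 = 34
n=5,m=3: 5>3, s = 34+2 = 36
n=5,m=4: 5>4, s = 36+1 = 37
n=5,m=5: not 5>5, s = 37+3 = 40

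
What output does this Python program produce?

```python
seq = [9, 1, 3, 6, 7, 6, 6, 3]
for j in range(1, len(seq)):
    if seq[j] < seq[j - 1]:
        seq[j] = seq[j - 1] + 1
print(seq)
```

[9, 10, 11, 12, 13, 14, 15, 16]

j=1: 1<9, seq[1] = 9+1 = 10 → [9, 10, 3, 6, 7, 6, 6, 3]
j=2: 3<10, seq[2] = 10+1 = 11 → [9, 10, 11, 6, 7, 6, 6, 3]
j=3: 6<11, seq[3] = 11+1 = 12 → [9, 10, 11, 12, 7, 6, 6, 3]
j=4: 7<12, seq[4] = 12+1 = 13 → [9, 10, 11, 12, 13, 6, 6, 3]
j=5: 6<13, seq[5] = 13+1 = 14 → [9, 10, 11, 12, 13, 14, 6, 3]
j=6: 6<14, seq[6] = 14+1 = 15 → [9, 10, 11, 12, 13, 14, 15, 3]
j=7: 3<15, seq[7] = 15+1 = 16 → [9, 10, 11, 12, 13, 14, 15, 16]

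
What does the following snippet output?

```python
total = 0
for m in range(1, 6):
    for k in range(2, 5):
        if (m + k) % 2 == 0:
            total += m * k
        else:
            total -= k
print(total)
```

39

m=1,k=2: odd sum, total = 0-2 = -2
m=1,k=3: even sum, total = (-2)+3 = 1
m=1,k=4: odd sum, total = 1-4 = -3
m=2,k=2: even sum, total = (-3)+4 = 1
m=2,k=3: odd sum, total = 1-3 = -2
m=2,k=4: even sum, total = (-2)+8 = 6
m=3,k=2: odd sum, total = 6-2 = 4
m=3,k=3: even sum, total = 4+9 = 13
m=3,k=4: odd sum, total = 13-4 = 9
m=4,k=2: even sum, total = 9+8 = 17
m=4,k=3: odd sum, total = 17-3 = 14
m=4,k=4: even sum, total = 14+16 = 30
m=5,k=2: odd sum, total = 30-2 = 28
m=5,k=3: even sum, total = 28+15 = 43
m=5,k=4: odd sum, total = 43-4 = 39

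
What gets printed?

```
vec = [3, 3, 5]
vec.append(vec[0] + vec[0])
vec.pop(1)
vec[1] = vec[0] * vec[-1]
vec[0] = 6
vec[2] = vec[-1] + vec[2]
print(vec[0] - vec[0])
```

0

append vec[0]+vec[0] = 3+3 = 6 → [3, 3, 5, 6]
pop(1) removes 3 → [3, 5, 6]
vec[1] = vec[0]*vec[-1] = 3*6 = 18 → [3, 18, 6]
vec[0] = 6 → [6, 18, 6]
vec[2] = vec[-1]+vec[2] = 6+6 = 12 → [6, 18, 12]
vec[0]-vec[0] = 6-6 = 0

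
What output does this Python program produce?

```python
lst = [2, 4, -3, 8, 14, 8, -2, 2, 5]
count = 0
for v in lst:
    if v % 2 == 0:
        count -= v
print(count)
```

v=2: even, count = 0-2 = -2
v=4: even, count = (-2)-4 = -6
v=-3: not even
v=8: even, count = (-6)-8 = -14
v=14: even, count = (-14)-14 = -28
v=8: even, count = (-28)-8 = -36
v=-2: even, count = (-36)-(-2) = -34
v=2: even, count = (-34)-2 = -36
v=5: not even

-36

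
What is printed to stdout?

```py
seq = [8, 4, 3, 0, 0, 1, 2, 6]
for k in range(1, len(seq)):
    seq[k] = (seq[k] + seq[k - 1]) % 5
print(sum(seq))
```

k=1: seq[1] = (4+8)%5 = 2 → [8, 2, 3, 0, 0, 1, 2, 6]
k=2: seq[2] = (3+2)%5 = 0 → [8, 2, 0, 0, 0, 1, 2, 6]
k=3: seq[3] = (0+0)%5 = 0 → [8, 2, 0, 0, 0, 1, 2, 6]
k=4: seq[4] = (0+0)%5 = 0 → [8, 2, 0, 0, 0, 1, 2, 6]
k=5: seq[5] = (1+0)%5 = 1 → [8, 2, 0, 0, 0, 1, 2, 6]
k=6: seq[6] = (2+1)%5 = 3 → [8, 2, 0, 0, 0, 1, 3, 6]
k=7: seq[7] = (6+3)%5 = 4 → [8, 2, 0, 0, 0, 1, 3, 4]
sum = 18

18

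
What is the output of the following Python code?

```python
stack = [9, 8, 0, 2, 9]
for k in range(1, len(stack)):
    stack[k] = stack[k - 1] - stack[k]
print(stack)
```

k=1: stack[1] = 9-8 = 1 → [9, 1, 0, 2, 9]
k=2: stack[2] = 1-0 = 1 → [9, 1, 1, 2, 9]
k=3: stack[3] = 1-2 = -1 → [9, 1, 1, -1, 9]
k=4: stack[4] = (-1)-9 = -10 → [9, 1, 1, -1, -10]

[9, 1, 1, -1, -10]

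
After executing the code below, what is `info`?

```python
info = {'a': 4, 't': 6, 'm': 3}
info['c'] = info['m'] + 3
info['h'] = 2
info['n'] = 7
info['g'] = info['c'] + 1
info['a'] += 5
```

info['c'] = info['m']+3 = 6 → {'a': 4, 't': 6, 'm': 3, 'c': 6}
info['h'] = 2 → {'a': 4, 't': 6, 'm': 3, 'c': 6, 'h': 2}
info['n'] = 7 → {'a': 4, 't': 6, 'm': 3, 'c': 6, 'h': 2, 'n': 7}
info['g'] = info['c']+1 = 7 → {'a': 4, 't': 6, 'm': 3, 'c': 6, 'h': 2, 'n': 7, 'g': 7}
info['a'] = 4+5 = 9 → {'a': 9, 't': 6, 'm': 3, 'c': 6, 'h': 2, 'n': 7, 'g': 7}

{'a': 9, 't': 6, 'm': 3, 'c': 6, 'h': 2, 'n': 7, 'g': 7}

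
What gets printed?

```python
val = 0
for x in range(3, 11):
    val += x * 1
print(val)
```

52

x=3: val = 0+3*1 = 3
x=4: val = 3+4*1 = 7
x=5: val = 7+5*1 = 12
x=6: val = 12+6*1 = 18
x=7: val = 18+7*1 = 25
x=8: val = 25+8*1 = 33
x=9: val = 33+9*1 = 42
x=10: val = 42+10*1 = 52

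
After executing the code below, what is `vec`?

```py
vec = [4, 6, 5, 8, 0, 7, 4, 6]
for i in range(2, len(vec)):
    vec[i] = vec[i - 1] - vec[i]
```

[4, 6, 1, -7, -7, -14, -18, -24]

i=2: vec[2] = 6-5 = 1 → [4, 6, 1, 8, 0, 7, 4, 6]
i=3: vec[3] = 1-8 = -7 → [4, 6, 1, -7, 0, 7, 4, 6]
i=4: vec[4] = (-7)-0 = -7 → [4, 6, 1, -7, -7, 7, 4, 6]
i=5: vec[5] = (-7)-7 = -14 → [4, 6, 1, -7, -7, -14, 4, 6]
i=6: vec[6] = (-14)-4 = -18 → [4, 6, 1, -7, -7, -14, -18, 6]
i=7: vec[7] = (-18)-6 = -24 → [4, 6, 1, -7, -7, -14, -18, -24]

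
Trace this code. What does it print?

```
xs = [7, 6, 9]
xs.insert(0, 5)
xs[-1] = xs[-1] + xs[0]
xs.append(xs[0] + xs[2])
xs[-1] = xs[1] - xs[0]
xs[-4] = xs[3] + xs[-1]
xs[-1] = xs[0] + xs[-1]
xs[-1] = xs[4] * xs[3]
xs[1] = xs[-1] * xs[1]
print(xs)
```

[5, 1568, 6, 14, 98]

insert 5 at 0 → [5, 7, 6, 9]
xs[-1] = xs[-1]+xs[0] = 9+5 = 14 → [5, 7, 6, 14]
append xs[0]+xs[2] = 5+6 = 11 → [5, 7, 6, 14, 11]
xs[-1] = xs[1]-xs[0] = 7-5 = 2 → [5, 7, 6, 14, 2]
xs[-4] = xs[3]+xs[-1] = 14+2 = 16 → [5, 16, 6, 14, 2]
xs[-1] = xs[0]+xs[-1] = 5+2 = 7 → [5, 16, 6, 14, 7]
xs[-1] = xs[4]*xs[3] = 7*14 = 98 → [5, 16, 6, 14, 98]
xs[1] = xs[-1]*xs[1] = 98*16 = 1568 → [5, 1568, 6, 14, 98]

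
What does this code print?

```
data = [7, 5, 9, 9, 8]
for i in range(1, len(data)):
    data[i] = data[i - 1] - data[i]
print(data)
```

[7, 2, -7, -16, -24]

i=1: data[1] = 7-5 = 2 → [7, 2, 9, 9, 8]
i=2: data[2] = 2-9 = -7 → [7, 2, -7, 9, 8]
i=3: data[3] = (-7)-9 = -16 → [7, 2, -7, -16, 8]
i=4: data[4] = (-16)-8 = -24 → [7, 2, -7, -16, -24]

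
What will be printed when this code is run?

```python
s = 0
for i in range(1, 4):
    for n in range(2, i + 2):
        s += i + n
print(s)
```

i=1,n=2: s = 0+3 = 3
i=2,n=2: s = 3+4 = 7
i=2,n=3: s = 7+5 = 12
i=3,n=2: s = 12+5 = 17
i=3,n=3: s = 17+6 = 23
i=3,n=4: s = 23+7 = 30

30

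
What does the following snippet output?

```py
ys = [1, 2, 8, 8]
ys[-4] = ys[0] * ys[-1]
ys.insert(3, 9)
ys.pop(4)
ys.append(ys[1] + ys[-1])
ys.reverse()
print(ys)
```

[11, 9, 8, 2, 8]

ys[-4] = ys[0]*ys[-1] = 1*8 = 8 → [8, 2, 8, 8]
insert 9 at 3 → [8, 2, 8, 9, 8]
pop(4) removes 8 → [8, 2, 8, 9]
append ys[1]+ys[-1] = 2+9 = 11 → [8, 2, 8, 9, 11]
reverse → [11, 9, 8, 2, 8]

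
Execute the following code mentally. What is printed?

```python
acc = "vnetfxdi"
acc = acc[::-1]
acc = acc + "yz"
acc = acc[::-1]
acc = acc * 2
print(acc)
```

reverse → 'idxftenv'
+ 'yz' → 'idxftenvyz'
reverse → 'zyvnetfxdi'
repeat ×2 → 'zyvnetfxdizyvnetfxdi'

zyvnetfxdizyvnetfxdi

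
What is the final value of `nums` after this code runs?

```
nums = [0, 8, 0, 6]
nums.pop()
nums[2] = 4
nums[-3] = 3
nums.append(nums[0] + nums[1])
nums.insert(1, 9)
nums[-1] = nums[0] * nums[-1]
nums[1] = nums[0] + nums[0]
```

[3, 6, 8, 4, 33]

pop() removes 6 → [0, 8, 0]
nums[2] = 4 → [0, 8, 4]
nums[-3] = 3 → [3, 8, 4]
append nums[0]+nums[1] = 3+8 = 11 → [3, 8, 4, 11]
insert 9 at 1 → [3, 9, 8, 4, 11]
nums[-1] = nums[0]*nums[-1] = 3*11 = 33 → [3, 9, 8, 4, 33]
nums[1] = nums[0]+nums[0] = 3+3 = 6 → [3, 6, 8, 4, 33]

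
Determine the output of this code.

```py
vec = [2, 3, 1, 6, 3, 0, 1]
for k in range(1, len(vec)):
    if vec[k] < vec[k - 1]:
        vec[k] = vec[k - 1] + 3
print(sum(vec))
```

k=1: 3>=2, unchanged → [2, 3, 1, 6, 3, 0, 1]
k=2: 1<3, vec[2] = 3+3 = 6 → [2, 3, 6, 6, 3, 0, 1]
k=3: 6>=6, unchanged → [2, 3, 6, 6, 3, 0, 1]
k=4: 3<6, vec[4] = 6+3 = 9 → [2, 3, 6, 6, 9, 0, 1]
k=5: 0<9, vec[5] = 9+3 = 12 → [2, 3, 6, 6, 9, 12, 1]
k=6: 1<12, vec[6] = 12+3 = 15 → [2, 3, 6, 6, 9, 12, 15]
sum = 53

53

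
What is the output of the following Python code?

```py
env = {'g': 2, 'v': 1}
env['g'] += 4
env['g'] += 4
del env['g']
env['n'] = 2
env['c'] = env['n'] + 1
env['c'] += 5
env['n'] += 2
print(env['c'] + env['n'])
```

12

env['g'] = 2+4 = 6 → {'g': 6, 'v': 1}
env['g'] = 6+4 = 10 → {'g': 10, 'v': 1}
del 'g' → {'v': 1}
env['n'] = 2 → {'v': 1, 'n': 2}
env['c'] = env['n']+1 = 3 → {'v': 1, 'n': 2, 'c': 3}
env['c'] = 3+5 = 8 → {'v': 1, 'n': 2, 'c': 8}
env['n'] = 2+2 = 4 → {'v': 1, 'n': 4, 'c': 8}
env['c']+env['n'] = 8+4 = 12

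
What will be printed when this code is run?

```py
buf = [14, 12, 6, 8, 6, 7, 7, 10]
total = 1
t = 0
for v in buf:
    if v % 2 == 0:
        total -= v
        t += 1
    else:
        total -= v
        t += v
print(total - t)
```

v=14: even, total = 1-14 = -13; t=1
v=12: even, total = (-13)-12 = -25; t=2
v=6: even, total = (-25)-6 = -31; t=3
v=8: even, total = (-31)-8 = -39; t=4
v=6: even, total = (-39)-6 = -45; t=5
v=7: not even, total = (-45)-7 = -52; t=12
v=7: not even, total = (-52)-7 = -59; t=19
v=10: even, total = (-59)-10 = -69; t=20
total-t = (-69)-20 = -89

-89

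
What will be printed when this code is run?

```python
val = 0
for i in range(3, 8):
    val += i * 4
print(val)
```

100

i=3: val = 0+3*4 = 12
i=4: val = 12+4*4 = 28
i=5: val = 28+5*4 = 48
i=6: val = 48+6*4 = 72
i=7: val = 72+7*4 = 100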